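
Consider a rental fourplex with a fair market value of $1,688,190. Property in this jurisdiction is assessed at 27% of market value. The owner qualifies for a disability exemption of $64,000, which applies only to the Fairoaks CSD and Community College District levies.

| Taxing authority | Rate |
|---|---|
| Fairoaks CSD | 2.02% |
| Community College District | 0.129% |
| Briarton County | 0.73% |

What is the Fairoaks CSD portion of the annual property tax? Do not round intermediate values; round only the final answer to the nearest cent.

Assessed value = $1,688,190 × 0.27 = $455,811.3
Fairoaks CSD taxable value = $455,811.3 − $64,000 = $391,811.3
Fairoaks CSD levy = $391,811.3 × 0.0202 = $7,914.58826

$7,914.59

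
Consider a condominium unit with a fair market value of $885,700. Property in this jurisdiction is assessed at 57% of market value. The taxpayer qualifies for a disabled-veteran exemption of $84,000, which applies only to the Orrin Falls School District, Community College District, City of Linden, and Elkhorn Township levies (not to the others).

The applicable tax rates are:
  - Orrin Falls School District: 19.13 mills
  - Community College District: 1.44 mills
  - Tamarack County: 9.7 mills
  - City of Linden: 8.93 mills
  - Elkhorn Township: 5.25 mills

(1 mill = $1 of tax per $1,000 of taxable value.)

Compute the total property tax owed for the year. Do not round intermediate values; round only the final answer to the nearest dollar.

$19,522

Assessed value = $885,700 × 0.57 = $504,849
Orrin Falls School District: ($504,849 − $84,000) × 0.01913 = $420,849 × 0.01913 = $8,050.84137
Community College District: ($504,849 − $84,000) × 0.00144 = $420,849 × 0.00144 = $606.02256
Tamarack County: $504,849 × 0.0097 = $4,897.0353
City of Linden: ($504,849 − $84,000) × 0.00893 = $420,849 × 0.00893 = $3,758.18157
Elkhorn Township: ($504,849 − $84,000) × 0.00525 = $420,849 × 0.00525 = $2,209.45725
Total = $19,521.53805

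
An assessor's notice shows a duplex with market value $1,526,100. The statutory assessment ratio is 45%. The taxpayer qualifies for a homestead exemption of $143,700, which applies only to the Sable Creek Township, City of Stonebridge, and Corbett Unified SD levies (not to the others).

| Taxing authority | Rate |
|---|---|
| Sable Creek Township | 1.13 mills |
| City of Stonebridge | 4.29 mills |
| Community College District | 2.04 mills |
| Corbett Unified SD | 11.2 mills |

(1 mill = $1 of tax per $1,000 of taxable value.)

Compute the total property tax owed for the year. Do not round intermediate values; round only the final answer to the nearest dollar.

$10,426

Assessed value = $1,526,100 × 0.45 = $686,745
Sable Creek Township: ($686,745 − $143,700) × 0.00113 = $543,045 × 0.00113 = $613.64085
City of Stonebridge: ($686,745 − $143,700) × 0.00429 = $543,045 × 0.00429 = $2,329.66305
Community College District: $686,745 × 0.00204 = $1,400.9598
Corbett Unified SD: ($686,745 − $143,700) × 0.0112 = $543,045 × 0.0112 = $6,082.104
Total = $10,426.3677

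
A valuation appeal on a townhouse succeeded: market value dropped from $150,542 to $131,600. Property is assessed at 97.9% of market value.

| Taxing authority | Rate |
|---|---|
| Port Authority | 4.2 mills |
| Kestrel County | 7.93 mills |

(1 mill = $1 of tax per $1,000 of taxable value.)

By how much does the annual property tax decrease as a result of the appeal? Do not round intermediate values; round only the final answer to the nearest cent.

$224.94

Old assessed value = $150,542 × 0.979 = $147,380.618
New assessed value = $131,600 × 0.979 = $128,836.4
Combined rate = 0.0042 + 0.00793 = 0.01213
Old tax = $147,380.618 × 0.01213 = $1,787.72689634
New tax = $128,836.4 × 0.01213 = $1,562.785532
Reduction = $1,787.72689634 − $1,562.785532 = $224.94136434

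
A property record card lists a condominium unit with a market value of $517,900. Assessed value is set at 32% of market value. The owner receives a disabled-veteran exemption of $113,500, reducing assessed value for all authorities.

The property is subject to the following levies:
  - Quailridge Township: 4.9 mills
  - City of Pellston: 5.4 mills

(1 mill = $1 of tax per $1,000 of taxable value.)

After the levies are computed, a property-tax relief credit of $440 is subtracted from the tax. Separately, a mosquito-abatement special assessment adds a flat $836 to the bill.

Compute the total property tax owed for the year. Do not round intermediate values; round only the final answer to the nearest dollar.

$934

Assessed value = $517,900 × 0.32 = $165,728
Taxable value = $165,728 − $113,500 = $52,228
Quailridge Township: $52,228 × 0.0049 = $255.9172
City of Pellston: $52,228 × 0.0054 = $282.0312
Levies subtotal = $537.9484
After credit = $537.9484 − $440 = $97.9484
Total = $97.9484 + $836 = $933.9484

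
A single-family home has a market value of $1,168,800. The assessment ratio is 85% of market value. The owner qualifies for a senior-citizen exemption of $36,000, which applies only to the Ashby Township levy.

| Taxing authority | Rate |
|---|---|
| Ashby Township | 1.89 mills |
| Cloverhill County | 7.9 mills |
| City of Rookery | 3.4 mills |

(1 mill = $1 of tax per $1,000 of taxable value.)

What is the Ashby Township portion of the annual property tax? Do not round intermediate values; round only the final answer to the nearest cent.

Assessed value = $1,168,800 × 0.85 = $993,480
Ashby Township taxable value = $993,480 − $36,000 = $957,480
Ashby Township levy = $957,480 × 0.00189 = $1,809.6372

$1,809.64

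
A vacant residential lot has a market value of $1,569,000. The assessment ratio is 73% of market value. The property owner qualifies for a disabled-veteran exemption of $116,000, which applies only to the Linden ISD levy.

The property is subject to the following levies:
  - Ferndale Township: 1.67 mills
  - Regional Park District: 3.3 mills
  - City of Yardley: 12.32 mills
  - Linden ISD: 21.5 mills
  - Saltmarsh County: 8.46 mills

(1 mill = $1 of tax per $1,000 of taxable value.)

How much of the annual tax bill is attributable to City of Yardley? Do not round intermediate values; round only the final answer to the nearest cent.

Assessed value = $1,569,000 × 0.73 = $1,145,370
City of Yardley taxable value = $1,145,370 (exemption does not apply)
City of Yardley levy = $1,145,370 × 0.01232 = $14,110.9584

$14,110.96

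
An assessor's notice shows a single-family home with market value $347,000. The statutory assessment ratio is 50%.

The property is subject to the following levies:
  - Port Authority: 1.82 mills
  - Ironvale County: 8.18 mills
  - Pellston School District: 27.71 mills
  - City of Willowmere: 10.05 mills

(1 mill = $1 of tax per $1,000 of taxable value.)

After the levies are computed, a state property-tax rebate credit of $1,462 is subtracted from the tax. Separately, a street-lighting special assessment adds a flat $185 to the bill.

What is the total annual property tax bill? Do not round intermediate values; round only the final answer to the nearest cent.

$7,009.36

Assessed value = $347,000 × 0.5 = $173,500
Port Authority: $173,500 × 0.00182 = $315.77
Ironvale County: $173,500 × 0.00818 = $1,419.23
Pellston School District: $173,500 × 0.02771 = $4,807.685
City of Willowmere: $173,500 × 0.01005 = $1,743.675
Levies subtotal = $8,286.36
After credit = $8,286.36 − $1,462 = $6,824.36
Total = $6,824.36 + $185 = $7,009.36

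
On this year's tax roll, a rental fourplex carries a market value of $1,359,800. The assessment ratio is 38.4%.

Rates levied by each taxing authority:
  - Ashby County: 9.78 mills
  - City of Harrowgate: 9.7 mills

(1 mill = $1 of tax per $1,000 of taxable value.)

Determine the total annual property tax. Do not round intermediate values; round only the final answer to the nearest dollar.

$10,172

Assessed value = $1,359,800 × 0.384 = $522,163.2
Ashby County: $522,163.2 × 0.00978 = $5,106.756096
City of Harrowgate: $522,163.2 × 0.0097 = $5,064.98304
Total = $5,106.756096 + $5,064.98304 = $10,171.739136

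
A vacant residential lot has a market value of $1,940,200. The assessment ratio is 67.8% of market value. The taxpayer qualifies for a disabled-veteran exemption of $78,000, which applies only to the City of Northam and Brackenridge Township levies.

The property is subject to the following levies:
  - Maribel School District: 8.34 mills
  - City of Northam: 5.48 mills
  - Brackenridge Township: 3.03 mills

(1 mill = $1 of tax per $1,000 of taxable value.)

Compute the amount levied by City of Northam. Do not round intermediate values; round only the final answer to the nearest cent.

$6,781.26

Assessed value = $1,940,200 × 0.678 = $1,315,455.6
City of Northam taxable value = $1,315,455.6 − $78,000 = $1,237,455.6
City of Northam levy = $1,237,455.6 × 0.00548 = $6,781.256688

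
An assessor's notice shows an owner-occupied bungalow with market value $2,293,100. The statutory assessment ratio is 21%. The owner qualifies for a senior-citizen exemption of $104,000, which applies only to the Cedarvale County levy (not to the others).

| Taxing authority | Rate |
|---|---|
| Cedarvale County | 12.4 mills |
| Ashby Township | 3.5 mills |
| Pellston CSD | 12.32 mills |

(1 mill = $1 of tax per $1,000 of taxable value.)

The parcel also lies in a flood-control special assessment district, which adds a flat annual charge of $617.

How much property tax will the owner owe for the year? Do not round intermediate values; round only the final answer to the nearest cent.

Assessed value = $2,293,100 × 0.21 = $481,551
Cedarvale County: ($481,551 − $104,000) × 0.0124 = $377,551 × 0.0124 = $4,681.6324
Ashby Township: $481,551 × 0.0035 = $1,685.4285
Pellston CSD: $481,551 × 0.01232 = $5,932.70832
Levies subtotal = $12,299.76922
Total = $12,299.76922 + $617 = $12,916.76922

$12,916.77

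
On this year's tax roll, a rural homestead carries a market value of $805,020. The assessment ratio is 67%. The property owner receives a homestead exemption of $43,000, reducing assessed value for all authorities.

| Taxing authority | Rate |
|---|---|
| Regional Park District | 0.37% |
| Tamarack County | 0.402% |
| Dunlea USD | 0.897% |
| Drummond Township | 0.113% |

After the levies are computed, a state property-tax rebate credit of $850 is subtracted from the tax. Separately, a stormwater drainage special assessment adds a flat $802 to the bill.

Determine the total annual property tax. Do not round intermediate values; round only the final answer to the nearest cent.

$8,797.20

Assessed value = $805,020 × 0.67 = $539,363.4
Taxable value = $539,363.4 − $43,000 = $496,363.4
Regional Park District: $496,363.4 × 0.0037 = $1,836.54458
Tamarack County: $496,363.4 × 0.00402 = $1,995.380868
Dunlea USD: $496,363.4 × 0.00897 = $4,452.379698
Drummond Township: $496,363.4 × 0.00113 = $560.890642
Levies subtotal = $8,845.195788
After credit = $8,845.195788 − $850 = $7,995.195788
Total = $7,995.195788 + $802 = $8,797.195788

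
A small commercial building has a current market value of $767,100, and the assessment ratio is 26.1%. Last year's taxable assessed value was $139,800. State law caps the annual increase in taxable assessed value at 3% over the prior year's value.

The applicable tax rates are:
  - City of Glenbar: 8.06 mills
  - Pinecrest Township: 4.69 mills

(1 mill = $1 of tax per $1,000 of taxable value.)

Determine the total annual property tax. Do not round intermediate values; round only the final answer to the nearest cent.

Uncapped assessed value = $767,100 × 0.261 = $200,213.1
Cap limit = $139,800 × 1.03 = $143,994
Taxable assessed value = min($200,213.1, $143,994) = $143,994 (cap binds)
City of Glenbar: $143,994 × 0.00806 = $1,160.59164
Pinecrest Township: $143,994 × 0.00469 = $675.33186
Total = $1,835.9235

$1,835.92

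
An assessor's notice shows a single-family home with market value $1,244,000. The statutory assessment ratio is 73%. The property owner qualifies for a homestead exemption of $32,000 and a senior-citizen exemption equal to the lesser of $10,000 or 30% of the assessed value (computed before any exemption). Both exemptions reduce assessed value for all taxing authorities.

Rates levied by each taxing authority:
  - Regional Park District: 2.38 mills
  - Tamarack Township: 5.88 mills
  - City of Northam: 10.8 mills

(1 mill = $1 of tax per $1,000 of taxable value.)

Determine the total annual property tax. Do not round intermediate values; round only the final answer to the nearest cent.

Assessed value = $1,244,000 × 0.73 = $908,120
Senior-citizen exemption = min($10,000, 30% × $908,120) = min($10,000, $272,436) = $10,000 (dollar cap binds)
Taxable value = $908,120 − $32,000 − $10,000 = $866,120
Regional Park District: $866,120 × 0.00238 = $2,061.3656
Tamarack Township: $866,120 × 0.00588 = $5,092.7856
City of Northam: $866,120 × 0.0108 = $9,354.096
Total = $16,508.2472

$16,508.25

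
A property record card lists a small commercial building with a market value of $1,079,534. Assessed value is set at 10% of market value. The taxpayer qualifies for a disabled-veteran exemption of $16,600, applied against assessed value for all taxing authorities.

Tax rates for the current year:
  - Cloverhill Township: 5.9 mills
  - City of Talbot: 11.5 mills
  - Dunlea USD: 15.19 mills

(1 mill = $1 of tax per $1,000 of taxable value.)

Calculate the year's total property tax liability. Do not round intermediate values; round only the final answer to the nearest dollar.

$2,977

Assessed value = $1,079,534 × 0.1 = $107,953.4
Taxable value = $107,953.4 − $16,600 = $91,353.4
Cloverhill Township: $91,353.4 × 0.0059 = $538.98506
City of Talbot: $91,353.4 × 0.0115 = $1,050.5641
Dunlea USD: $91,353.4 × 0.01519 = $1,387.658146
Total = $538.98506 + $1,050.5641 + $1,387.658146 = $2,977.207306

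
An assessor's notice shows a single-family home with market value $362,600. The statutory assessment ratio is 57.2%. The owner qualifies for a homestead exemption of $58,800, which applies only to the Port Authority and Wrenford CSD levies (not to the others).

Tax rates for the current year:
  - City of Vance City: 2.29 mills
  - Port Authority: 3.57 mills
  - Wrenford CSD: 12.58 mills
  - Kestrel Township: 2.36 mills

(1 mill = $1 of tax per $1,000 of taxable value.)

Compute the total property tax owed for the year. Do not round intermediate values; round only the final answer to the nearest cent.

Assessed value = $362,600 × 0.572 = $207,407.2
City of Vance City: $207,407.2 × 0.00229 = $474.962488
Port Authority: ($207,407.2 − $58,800) × 0.00357 = $148,607.2 × 0.00357 = $530.527704
Wrenford CSD: ($207,407.2 − $58,800) × 0.01258 = $148,607.2 × 0.01258 = $1,869.478576
Kestrel Township: $207,407.2 × 0.00236 = $489.480992
Total = $3,364.44976

$3,364.45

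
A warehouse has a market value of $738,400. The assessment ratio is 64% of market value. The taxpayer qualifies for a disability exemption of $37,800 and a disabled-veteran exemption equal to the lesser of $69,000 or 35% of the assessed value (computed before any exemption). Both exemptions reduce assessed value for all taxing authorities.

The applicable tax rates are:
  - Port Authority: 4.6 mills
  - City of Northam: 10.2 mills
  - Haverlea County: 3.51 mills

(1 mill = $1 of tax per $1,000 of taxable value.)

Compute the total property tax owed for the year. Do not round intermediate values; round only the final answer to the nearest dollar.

Assessed value = $738,400 × 0.64 = $472,576
Disabled-veteran exemption = min($69,000, 35% × $472,576) = min($69,000, $165,401.6) = $69,000 (dollar cap binds)
Taxable value = $472,576 − $37,800 − $69,000 = $365,776
Port Authority: $365,776 × 0.0046 = $1,682.5696
City of Northam: $365,776 × 0.0102 = $3,730.9152
Haverlea County: $365,776 × 0.00351 = $1,283.87376
Total = $6,697.35856

$6,697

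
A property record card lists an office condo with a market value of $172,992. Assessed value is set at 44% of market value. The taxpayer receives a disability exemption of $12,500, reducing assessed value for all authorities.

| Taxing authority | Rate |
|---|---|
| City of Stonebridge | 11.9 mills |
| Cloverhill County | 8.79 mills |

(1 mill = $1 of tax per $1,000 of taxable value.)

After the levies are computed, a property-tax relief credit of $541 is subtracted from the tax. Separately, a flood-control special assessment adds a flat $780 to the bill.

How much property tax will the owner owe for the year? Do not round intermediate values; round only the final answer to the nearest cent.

Assessed value = $172,992 × 0.44 = $76,116.48
Taxable value = $76,116.48 − $12,500 = $63,616.48
City of Stonebridge: $63,616.48 × 0.0119 = $757.036112
Cloverhill County: $63,616.48 × 0.00879 = $559.1888592
Levies subtotal = $1,316.2249712
After credit = $1,316.2249712 − $541 = $775.2249712
Total = $775.2249712 + $780 = $1,555.2249712

$1,555.22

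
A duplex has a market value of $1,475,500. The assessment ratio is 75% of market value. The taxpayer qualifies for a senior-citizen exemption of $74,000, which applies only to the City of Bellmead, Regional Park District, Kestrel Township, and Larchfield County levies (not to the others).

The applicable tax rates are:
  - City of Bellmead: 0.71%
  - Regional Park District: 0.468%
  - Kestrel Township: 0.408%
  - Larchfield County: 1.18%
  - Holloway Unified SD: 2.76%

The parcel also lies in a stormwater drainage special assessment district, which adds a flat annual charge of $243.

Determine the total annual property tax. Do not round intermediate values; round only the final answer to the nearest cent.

Assessed value = $1,475,500 × 0.75 = $1,106,625
City of Bellmead: ($1,106,625 − $74,000) × 0.0071 = $1,032,625 × 0.0071 = $7,331.6375
Regional Park District: ($1,106,625 − $74,000) × 0.00468 = $1,032,625 × 0.00468 = $4,832.685
Kestrel Township: ($1,106,625 − $74,000) × 0.00408 = $1,032,625 × 0.00408 = $4,213.11
Larchfield County: ($1,106,625 − $74,000) × 0.0118 = $1,032,625 × 0.0118 = $12,184.975
Holloway Unified SD: $1,106,625 × 0.0276 = $30,542.85
Levies subtotal = $59,105.2575
Total = $59,105.2575 + $243 = $59,348.2575

$59,348.26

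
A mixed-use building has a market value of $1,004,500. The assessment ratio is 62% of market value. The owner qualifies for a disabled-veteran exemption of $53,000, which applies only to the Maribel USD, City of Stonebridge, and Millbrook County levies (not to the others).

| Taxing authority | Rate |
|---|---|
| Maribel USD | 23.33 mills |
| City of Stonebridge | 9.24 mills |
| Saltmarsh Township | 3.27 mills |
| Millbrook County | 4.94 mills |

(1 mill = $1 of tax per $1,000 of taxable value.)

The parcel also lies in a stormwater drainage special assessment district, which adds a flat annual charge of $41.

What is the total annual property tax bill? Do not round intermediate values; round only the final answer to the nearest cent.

$23,450.35

Assessed value = $1,004,500 × 0.62 = $622,790
Maribel USD: ($622,790 − $53,000) × 0.02333 = $569,790 × 0.02333 = $13,293.2007
City of Stonebridge: ($622,790 − $53,000) × 0.00924 = $569,790 × 0.00924 = $5,264.8596
Saltmarsh Township: $622,790 × 0.00327 = $2,036.5233
Millbrook County: ($622,790 − $53,000) × 0.00494 = $569,790 × 0.00494 = $2,814.7626
Levies subtotal = $23,409.3462
Total = $23,409.3462 + $41 = $23,450.3462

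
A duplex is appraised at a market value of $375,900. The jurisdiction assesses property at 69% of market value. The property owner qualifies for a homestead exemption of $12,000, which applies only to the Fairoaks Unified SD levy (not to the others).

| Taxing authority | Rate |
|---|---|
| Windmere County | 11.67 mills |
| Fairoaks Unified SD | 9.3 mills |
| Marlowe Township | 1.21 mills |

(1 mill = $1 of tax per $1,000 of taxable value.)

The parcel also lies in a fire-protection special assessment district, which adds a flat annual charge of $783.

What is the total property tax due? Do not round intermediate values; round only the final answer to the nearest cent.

$6,424.25

Assessed value = $375,900 × 0.69 = $259,371
Windmere County: $259,371 × 0.01167 = $3,026.85957
Fairoaks Unified SD: ($259,371 − $12,000) × 0.0093 = $247,371 × 0.0093 = $2,300.5503
Marlowe Township: $259,371 × 0.00121 = $313.83891
Levies subtotal = $5,641.24878
Total = $5,641.24878 + $783 = $6,424.24878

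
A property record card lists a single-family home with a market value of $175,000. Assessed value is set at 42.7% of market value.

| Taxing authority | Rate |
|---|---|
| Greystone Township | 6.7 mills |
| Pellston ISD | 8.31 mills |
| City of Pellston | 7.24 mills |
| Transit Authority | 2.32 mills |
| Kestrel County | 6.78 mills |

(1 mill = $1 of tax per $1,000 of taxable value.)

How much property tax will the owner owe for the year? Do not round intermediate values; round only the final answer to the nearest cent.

$2,342.63

Assessed value = $175,000 × 0.427 = $74,725
Greystone Township: $74,725 × 0.0067 = $500.6575
Pellston ISD: $74,725 × 0.00831 = $620.96475
City of Pellston: $74,725 × 0.00724 = $541.009
Transit Authority: $74,725 × 0.00232 = $173.362
Kestrel County: $74,725 × 0.00678 = $506.6355
Total = $500.6575 + $620.96475 + $541.009 + $173.362 + $506.6355 = $2,342.62875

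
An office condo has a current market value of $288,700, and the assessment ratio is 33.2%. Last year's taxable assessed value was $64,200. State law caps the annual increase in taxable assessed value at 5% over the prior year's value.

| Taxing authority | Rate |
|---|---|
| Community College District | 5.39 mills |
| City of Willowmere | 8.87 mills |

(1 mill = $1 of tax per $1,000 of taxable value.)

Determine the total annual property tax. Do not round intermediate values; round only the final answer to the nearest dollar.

Uncapped assessed value = $288,700 × 0.332 = $95,848.4
Cap limit = $64,200 × 1.05 = $67,410
Taxable assessed value = min($95,848.4, $67,410) = $67,410 (cap binds)
Community College District: $67,410 × 0.00539 = $363.3399
City of Willowmere: $67,410 × 0.00887 = $597.9267
Total = $961.2666

$961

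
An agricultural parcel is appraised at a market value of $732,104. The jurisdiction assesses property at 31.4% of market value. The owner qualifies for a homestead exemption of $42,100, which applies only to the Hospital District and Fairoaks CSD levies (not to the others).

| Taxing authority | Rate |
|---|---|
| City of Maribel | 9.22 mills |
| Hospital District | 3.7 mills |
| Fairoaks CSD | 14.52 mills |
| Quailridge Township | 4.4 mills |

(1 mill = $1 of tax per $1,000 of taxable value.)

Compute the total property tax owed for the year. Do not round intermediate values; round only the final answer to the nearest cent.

$6,552.34

Assessed value = $732,104 × 0.314 = $229,880.656
City of Maribel: $229,880.656 × 0.00922 = $2,119.49964832
Hospital District: ($229,880.656 − $42,100) × 0.0037 = $187,780.656 × 0.0037 = $694.7884272
Fairoaks CSD: ($229,880.656 − $42,100) × 0.01452 = $187,780.656 × 0.01452 = $2,726.57512512
Quailridge Township: $229,880.656 × 0.0044 = $1,011.4748864
Total = $6,552.33808704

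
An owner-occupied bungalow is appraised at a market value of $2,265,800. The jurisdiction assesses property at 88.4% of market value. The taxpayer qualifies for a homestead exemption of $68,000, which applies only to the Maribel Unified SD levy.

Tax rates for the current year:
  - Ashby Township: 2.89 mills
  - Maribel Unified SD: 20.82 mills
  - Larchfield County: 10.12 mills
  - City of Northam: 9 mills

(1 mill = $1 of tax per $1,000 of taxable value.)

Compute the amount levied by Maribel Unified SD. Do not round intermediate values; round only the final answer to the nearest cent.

$40,286.02

Assessed value = $2,265,800 × 0.884 = $2,002,967.2
Maribel Unified SD taxable value = $2,002,967.2 − $68,000 = $1,934,967.2
Maribel Unified SD levy = $1,934,967.2 × 0.02082 = $40,286.017104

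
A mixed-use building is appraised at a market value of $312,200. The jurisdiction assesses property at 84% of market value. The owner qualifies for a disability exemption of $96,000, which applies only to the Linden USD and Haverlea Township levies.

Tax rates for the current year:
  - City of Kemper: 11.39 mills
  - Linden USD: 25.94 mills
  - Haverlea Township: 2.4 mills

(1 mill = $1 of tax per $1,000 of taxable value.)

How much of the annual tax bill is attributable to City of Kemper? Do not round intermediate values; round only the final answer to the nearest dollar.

$2,987

Assessed value = $312,200 × 0.84 = $262,248
City of Kemper taxable value = $262,248 (exemption does not apply)
City of Kemper levy = $262,248 × 0.01139 = $2,987.00472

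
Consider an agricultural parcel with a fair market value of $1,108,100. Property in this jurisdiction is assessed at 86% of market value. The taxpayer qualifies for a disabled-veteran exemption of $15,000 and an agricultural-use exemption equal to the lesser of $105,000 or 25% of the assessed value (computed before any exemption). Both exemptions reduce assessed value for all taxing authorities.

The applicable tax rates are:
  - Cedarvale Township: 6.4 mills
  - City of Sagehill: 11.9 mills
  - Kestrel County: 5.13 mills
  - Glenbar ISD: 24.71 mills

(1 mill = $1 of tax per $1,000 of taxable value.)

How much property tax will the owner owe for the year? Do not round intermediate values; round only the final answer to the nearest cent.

$40,098.98

Assessed value = $1,108,100 × 0.86 = $952,966
Agricultural-use exemption = min($105,000, 25% × $952,966) = min($105,000, $238,241.5) = $105,000 (dollar cap binds)
Taxable value = $952,966 − $15,000 − $105,000 = $832,966
Cedarvale Township: $832,966 × 0.0064 = $5,330.9824
City of Sagehill: $832,966 × 0.0119 = $9,912.2954
Kestrel County: $832,966 × 0.00513 = $4,273.11558
Glenbar ISD: $832,966 × 0.02471 = $20,582.58986
Total = $40,098.98324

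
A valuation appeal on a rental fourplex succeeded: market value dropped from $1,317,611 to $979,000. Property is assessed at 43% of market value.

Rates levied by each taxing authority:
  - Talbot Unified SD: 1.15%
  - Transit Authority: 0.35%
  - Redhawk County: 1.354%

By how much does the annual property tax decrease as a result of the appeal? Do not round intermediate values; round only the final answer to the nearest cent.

$4,155.50

Old assessed value = $1,317,611 × 0.43 = $566,572.73
New assessed value = $979,000 × 0.43 = $420,970
Combined rate = 0.0115 + 0.0035 + 0.01354 = 0.02854
Old tax = $566,572.73 × 0.02854 = $16,169.9857142
New tax = $420,970 × 0.02854 = $12,014.4838
Reduction = $16,169.9857142 − $12,014.4838 = $4,155.5019142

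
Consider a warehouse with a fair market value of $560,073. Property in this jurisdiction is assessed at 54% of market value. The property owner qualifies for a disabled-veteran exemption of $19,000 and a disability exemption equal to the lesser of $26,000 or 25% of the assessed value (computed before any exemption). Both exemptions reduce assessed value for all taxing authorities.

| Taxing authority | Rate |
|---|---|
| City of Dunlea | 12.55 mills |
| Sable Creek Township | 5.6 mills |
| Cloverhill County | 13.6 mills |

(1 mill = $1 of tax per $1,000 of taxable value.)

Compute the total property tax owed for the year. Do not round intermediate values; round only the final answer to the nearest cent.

$8,173.70

Assessed value = $560,073 × 0.54 = $302,439.42
Disability exemption = min($26,000, 25% × $302,439.42) = min($26,000, $75,609.855) = $26,000 (dollar cap binds)
Taxable value = $302,439.42 − $19,000 − $26,000 = $257,439.42
City of Dunlea: $257,439.42 × 0.01255 = $3,230.864721
Sable Creek Township: $257,439.42 × 0.0056 = $1,441.660752
Cloverhill County: $257,439.42 × 0.0136 = $3,501.176112
Total = $8,173.701585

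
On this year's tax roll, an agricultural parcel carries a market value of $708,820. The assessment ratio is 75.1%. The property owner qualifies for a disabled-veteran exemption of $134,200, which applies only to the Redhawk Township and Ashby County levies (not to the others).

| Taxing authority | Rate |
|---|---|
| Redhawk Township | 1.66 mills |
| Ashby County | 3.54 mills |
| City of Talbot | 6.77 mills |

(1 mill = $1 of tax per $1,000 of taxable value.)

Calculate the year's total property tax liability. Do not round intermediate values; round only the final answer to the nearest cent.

Assessed value = $708,820 × 0.751 = $532,323.82
Redhawk Township: ($532,323.82 − $134,200) × 0.00166 = $398,123.82 × 0.00166 = $660.8855412
Ashby County: ($532,323.82 − $134,200) × 0.00354 = $398,123.82 × 0.00354 = $1,409.3583228
City of Talbot: $532,323.82 × 0.00677 = $3,603.8322614
Total = $5,674.0761254

$5,674.08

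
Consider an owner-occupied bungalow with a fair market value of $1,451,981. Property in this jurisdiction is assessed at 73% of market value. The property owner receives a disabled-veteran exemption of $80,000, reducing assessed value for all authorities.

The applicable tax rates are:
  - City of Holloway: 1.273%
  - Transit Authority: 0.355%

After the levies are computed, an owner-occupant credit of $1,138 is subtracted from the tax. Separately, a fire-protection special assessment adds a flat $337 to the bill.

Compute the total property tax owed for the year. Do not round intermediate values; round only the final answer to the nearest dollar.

$15,153

Assessed value = $1,451,981 × 0.73 = $1,059,946.13
Taxable value = $1,059,946.13 − $80,000 = $979,946.13
City of Holloway: $979,946.13 × 0.01273 = $12,474.7142349
Transit Authority: $979,946.13 × 0.00355 = $3,478.8087615
Levies subtotal = $15,953.5229964
After credit = $15,953.5229964 − $1,138 = $14,815.5229964
Total = $14,815.5229964 + $337 = $15,152.5229964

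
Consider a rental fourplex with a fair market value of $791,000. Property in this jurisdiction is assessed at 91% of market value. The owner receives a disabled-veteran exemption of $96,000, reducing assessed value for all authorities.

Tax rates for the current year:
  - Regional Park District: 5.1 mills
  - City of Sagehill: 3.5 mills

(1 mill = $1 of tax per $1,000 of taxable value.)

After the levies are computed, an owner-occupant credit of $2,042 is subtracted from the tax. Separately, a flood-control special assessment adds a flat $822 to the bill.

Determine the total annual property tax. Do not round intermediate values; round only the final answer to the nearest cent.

Assessed value = $791,000 × 0.91 = $719,810
Taxable value = $719,810 − $96,000 = $623,810
Regional Park District: $623,810 × 0.0051 = $3,181.431
City of Sagehill: $623,810 × 0.0035 = $2,183.335
Levies subtotal = $5,364.766
After credit = $5,364.766 − $2,042 = $3,322.766
Total = $3,322.766 + $822 = $4,144.766

$4,144.77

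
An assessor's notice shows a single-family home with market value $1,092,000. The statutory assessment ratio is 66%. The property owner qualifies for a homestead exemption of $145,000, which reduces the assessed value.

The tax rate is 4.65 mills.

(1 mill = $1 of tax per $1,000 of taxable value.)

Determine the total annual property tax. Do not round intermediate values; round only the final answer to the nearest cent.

Assessed value = $1,092,000 × 0.66 = $720,720
Taxable value = $720,720 − $145,000 = $575,720
Tax = $575,720 × 0.00465 = $2,677.098

$2,677.10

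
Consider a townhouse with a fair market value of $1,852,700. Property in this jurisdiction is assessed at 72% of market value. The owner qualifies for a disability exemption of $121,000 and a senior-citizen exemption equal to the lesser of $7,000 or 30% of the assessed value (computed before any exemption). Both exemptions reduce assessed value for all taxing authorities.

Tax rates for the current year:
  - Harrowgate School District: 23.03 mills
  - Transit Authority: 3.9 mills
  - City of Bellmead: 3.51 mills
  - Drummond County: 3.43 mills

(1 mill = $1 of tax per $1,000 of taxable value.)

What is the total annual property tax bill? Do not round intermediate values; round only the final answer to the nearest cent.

$40,845.32

Assessed value = $1,852,700 × 0.72 = $1,333,944
Senior-citizen exemption = min($7,000, 30% × $1,333,944) = min($7,000, $400,183.2) = $7,000 (dollar cap binds)
Taxable value = $1,333,944 − $121,000 − $7,000 = $1,205,944
Harrowgate School District: $1,205,944 × 0.02303 = $27,772.89032
Transit Authority: $1,205,944 × 0.0039 = $4,703.1816
City of Bellmead: $1,205,944 × 0.00351 = $4,232.86344
Drummond County: $1,205,944 × 0.00343 = $4,136.38792
Total = $40,845.32328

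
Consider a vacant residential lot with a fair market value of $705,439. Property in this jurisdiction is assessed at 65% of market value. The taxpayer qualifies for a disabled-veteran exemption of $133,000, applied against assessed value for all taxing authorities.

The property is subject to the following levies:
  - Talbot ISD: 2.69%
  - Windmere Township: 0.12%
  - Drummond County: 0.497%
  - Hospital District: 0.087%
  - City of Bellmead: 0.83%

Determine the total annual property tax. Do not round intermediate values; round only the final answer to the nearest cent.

Assessed value = $705,439 × 0.65 = $458,535.35
Taxable value = $458,535.35 − $133,000 = $325,535.35
Talbot ISD: $325,535.35 × 0.0269 = $8,756.900915
Windmere Township: $325,535.35 × 0.0012 = $390.64242
Drummond County: $325,535.35 × 0.00497 = $1,617.9106895
Hospital District: $325,535.35 × 0.00087 = $283.2157545
City of Bellmead: $325,535.35 × 0.0083 = $2,701.943405
Total = $8,756.900915 + $390.64242 + $1,617.9106895 + $283.2157545 + $2,701.943405 = $13,750.613184

$13,750.61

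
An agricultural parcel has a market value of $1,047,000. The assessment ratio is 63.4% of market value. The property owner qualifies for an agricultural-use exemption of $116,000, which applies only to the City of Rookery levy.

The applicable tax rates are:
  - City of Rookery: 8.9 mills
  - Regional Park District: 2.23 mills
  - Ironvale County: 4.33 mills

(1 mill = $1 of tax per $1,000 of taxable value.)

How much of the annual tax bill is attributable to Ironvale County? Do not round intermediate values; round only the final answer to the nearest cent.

$2,874.25

Assessed value = $1,047,000 × 0.634 = $663,798
Ironvale County taxable value = $663,798 (exemption does not apply)
Ironvale County levy = $663,798 × 0.00433 = $2,874.24534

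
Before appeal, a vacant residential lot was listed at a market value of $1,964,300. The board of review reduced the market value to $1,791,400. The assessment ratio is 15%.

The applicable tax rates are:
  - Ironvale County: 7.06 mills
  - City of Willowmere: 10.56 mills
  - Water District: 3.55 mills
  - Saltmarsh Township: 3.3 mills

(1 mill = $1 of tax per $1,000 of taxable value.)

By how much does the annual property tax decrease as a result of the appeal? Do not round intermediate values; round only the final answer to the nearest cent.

$634.63

Old assessed value = $1,964,300 × 0.15 = $294,645
New assessed value = $1,791,400 × 0.15 = $268,710
Combined rate = 0.00706 + 0.01056 + 0.00355 + 0.0033 = 0.02447
Old tax = $294,645 × 0.02447 = $7,209.96315
New tax = $268,710 × 0.02447 = $6,575.3337
Reduction = $7,209.96315 − $6,575.3337 = $634.62945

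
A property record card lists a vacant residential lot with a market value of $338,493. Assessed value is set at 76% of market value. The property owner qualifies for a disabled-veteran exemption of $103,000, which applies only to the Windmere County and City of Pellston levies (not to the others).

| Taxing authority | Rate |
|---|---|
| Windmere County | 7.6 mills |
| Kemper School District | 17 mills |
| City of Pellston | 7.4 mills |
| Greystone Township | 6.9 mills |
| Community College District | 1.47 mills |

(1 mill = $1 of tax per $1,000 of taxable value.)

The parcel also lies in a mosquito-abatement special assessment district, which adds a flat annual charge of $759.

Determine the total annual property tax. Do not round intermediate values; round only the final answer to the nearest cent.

$9,599.37

Assessed value = $338,493 × 0.76 = $257,254.68
Windmere County: ($257,254.68 − $103,000) × 0.0076 = $154,254.68 × 0.0076 = $1,172.335568
Kemper School District: $257,254.68 × 0.017 = $4,373.32956
City of Pellston: ($257,254.68 − $103,000) × 0.0074 = $154,254.68 × 0.0074 = $1,141.484632
Greystone Township: $257,254.68 × 0.0069 = $1,775.057292
Community College District: $257,254.68 × 0.00147 = $378.1643796
Levies subtotal = $8,840.3714316
Total = $8,840.3714316 + $759 = $9,599.3714316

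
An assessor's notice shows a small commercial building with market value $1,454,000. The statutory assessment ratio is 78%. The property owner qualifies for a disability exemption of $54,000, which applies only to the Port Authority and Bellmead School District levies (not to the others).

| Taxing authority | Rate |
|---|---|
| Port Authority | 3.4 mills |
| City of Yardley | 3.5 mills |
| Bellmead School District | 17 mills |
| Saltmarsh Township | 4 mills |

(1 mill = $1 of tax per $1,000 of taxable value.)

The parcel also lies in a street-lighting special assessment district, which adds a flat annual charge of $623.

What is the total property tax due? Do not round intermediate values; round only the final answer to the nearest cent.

$31,163.35

Assessed value = $1,454,000 × 0.78 = $1,134,120
Port Authority: ($1,134,120 − $54,000) × 0.0034 = $1,080,120 × 0.0034 = $3,672.408
City of Yardley: $1,134,120 × 0.0035 = $3,969.42
Bellmead School District: ($1,134,120 − $54,000) × 0.017 = $1,080,120 × 0.017 = $18,362.04
Saltmarsh Township: $1,134,120 × 0.004 = $4,536.48
Levies subtotal = $30,540.348
Total = $30,540.348 + $623 = $31,163.348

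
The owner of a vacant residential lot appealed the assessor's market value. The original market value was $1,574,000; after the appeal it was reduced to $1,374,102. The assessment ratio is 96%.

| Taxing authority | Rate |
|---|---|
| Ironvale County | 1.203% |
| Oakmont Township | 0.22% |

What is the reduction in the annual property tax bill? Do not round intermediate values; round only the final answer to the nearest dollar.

$2,731

Old assessed value = $1,574,000 × 0.96 = $1,511,040
New assessed value = $1,374,102 × 0.96 = $1,319,137.92
Combined rate = 0.01203 + 0.0022 = 0.01423
Old tax = $1,511,040 × 0.01423 = $21,502.0992
New tax = $1,319,137.92 × 0.01423 = $18,771.3326016
Reduction = $21,502.0992 − $18,771.3326016 = $2,730.7665984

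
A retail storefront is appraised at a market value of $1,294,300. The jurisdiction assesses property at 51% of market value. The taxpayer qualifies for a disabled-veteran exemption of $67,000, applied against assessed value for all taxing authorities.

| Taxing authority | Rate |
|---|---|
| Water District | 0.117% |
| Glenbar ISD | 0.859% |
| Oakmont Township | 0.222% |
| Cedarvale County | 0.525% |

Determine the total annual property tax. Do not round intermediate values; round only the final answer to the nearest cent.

Assessed value = $1,294,300 × 0.51 = $660,093
Taxable value = $660,093 − $67,000 = $593,093
Water District: $593,093 × 0.00117 = $693.91881
Glenbar ISD: $593,093 × 0.00859 = $5,094.66887
Oakmont Township: $593,093 × 0.00222 = $1,316.66646
Cedarvale County: $593,093 × 0.00525 = $3,113.73825
Total = $693.91881 + $5,094.66887 + $1,316.66646 + $3,113.73825 = $10,218.99239

$10,218.99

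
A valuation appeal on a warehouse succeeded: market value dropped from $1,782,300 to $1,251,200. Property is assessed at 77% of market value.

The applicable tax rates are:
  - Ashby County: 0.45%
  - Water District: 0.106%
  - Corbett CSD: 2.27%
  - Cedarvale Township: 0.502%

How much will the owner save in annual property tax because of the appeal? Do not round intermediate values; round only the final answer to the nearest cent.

$13,609.76

Old assessed value = $1,782,300 × 0.77 = $1,372,371
New assessed value = $1,251,200 × 0.77 = $963,424
Combined rate = 0.0045 + 0.00106 + 0.0227 + 0.00502 = 0.03328
Old tax = $1,372,371 × 0.03328 = $45,672.50688
New tax = $963,424 × 0.03328 = $32,062.75072
Reduction = $45,672.50688 − $32,062.75072 = $13,609.75616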